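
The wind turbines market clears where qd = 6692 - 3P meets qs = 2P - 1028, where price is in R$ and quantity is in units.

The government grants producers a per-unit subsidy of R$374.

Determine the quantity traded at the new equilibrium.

2508.8

Before the shock: 6692 - 3P = 2P - 1028 ⇒ 7720 = 5P ⇒ P = 1544, q = 2060.
Since sellers receive the price plus the subsidy, the effective supply curve becomes qs = 2P - 280.
Equate the new curves: 6692 - 3P = 2P - 280, giving 6972 = 5P, P = 1394.4, q = 2508.8.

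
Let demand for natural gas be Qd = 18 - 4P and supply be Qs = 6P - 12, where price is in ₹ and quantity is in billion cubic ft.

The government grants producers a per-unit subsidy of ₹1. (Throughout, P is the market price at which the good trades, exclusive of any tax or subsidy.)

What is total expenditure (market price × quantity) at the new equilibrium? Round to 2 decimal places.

Before the shock: 18 - 4P = 6P - 12 ⇒ 30 = 10P ⇒ P = 3, Q = 6.
Since sellers receive the price plus the subsidy, the effective supply curve becomes Qs = 6P - 6.
New equilibrium: 18 - 4P = 6P - 6 ⇒ 24 = 10P ⇒ P = 2.4, Q = 8.4.
New expenditure = 2.4 × 8.4 = 20.16.

20.16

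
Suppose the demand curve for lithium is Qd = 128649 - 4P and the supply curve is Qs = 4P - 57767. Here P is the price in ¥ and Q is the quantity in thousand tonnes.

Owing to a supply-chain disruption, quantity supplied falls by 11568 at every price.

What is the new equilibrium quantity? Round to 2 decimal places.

29657.00

Initially, 128649 - 4P = 4P - 57767, so 186416 = 8P and P = 23302, Q = 35441.
The shock moves the curves to Qd = 128649 - 4P and Qs = 4P - 69335.
Clearing the new market: 128649 - 4P = 4P - 69335, so P = 24748 and Q = 29657.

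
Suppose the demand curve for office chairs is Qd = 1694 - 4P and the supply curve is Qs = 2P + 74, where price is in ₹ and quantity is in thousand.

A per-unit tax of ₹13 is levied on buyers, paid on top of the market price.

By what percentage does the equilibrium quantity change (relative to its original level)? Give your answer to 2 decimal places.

-2.82

Initially, 1694 - 4P = 2P + 74, so 1620 = 6P and P = 270, Q = 614.
Since buyers pay the price plus the tax, the effective demand curve becomes Qd = 1642 - 4P.
Clearing the new market: 1642 - 4P = 2P + 74, so P = 784/3 ≈ 261.3333 and Q = 1790/3 ≈ 596.6667.
%ΔQ = (596.6667 − 614) / 614 × 100 = -2.82%.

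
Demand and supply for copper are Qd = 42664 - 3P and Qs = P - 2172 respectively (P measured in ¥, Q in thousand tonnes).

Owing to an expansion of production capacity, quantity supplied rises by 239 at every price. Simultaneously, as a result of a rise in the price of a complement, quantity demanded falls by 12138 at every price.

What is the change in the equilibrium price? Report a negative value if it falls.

Before the shock: 42664 - 3P = P - 2172 ⇒ 44836 = 4P ⇒ P = 11209, Q = 9037.
The new curves are Qd = 30526 - 3P (demand) and Qs = P - 1933 (supply).
Equate the new curves: 30526 - 3P = P - 1933, giving 32459 = 4P, P = 8114.75, Q = 6181.75.
ΔP = 8114.75 − 11209 = -3094.25.

-3094.25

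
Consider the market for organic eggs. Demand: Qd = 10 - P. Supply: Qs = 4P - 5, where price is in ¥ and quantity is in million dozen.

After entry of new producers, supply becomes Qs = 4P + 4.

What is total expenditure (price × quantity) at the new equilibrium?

Initially, 10 - P = 4P - 5, so 15 = 5P and P = 3, Q = 7.
The shock moves the curves to Qd = 10 - P and Qs = 4P + 4.
Clearing the new market: 10 - P = 4P + 4, so P = 1.2 and Q = 8.8.
New expenditure = 1.2 × 8.8 = 10.56.

10.56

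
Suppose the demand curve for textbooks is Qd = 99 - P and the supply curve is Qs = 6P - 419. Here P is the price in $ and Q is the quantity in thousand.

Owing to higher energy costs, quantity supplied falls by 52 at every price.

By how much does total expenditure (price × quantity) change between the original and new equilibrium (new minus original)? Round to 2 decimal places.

Original equilibrium: 99 - P = 6P - 419 gives 518 = 7P, so P = 74 and Q = 25.
The new curves are Qd = 99 - P (demand) and Qs = 6P - 471 (supply).
Clearing the new market: 99 - P = 6P - 471, so P = 570/7 ≈ 81.4286 and Q = 123/7 ≈ 17.5714.
Expenditure moves from 74×25 = 1850 to 81.4286×17.5714 = 1430.8163; change = -419.18.

-419.18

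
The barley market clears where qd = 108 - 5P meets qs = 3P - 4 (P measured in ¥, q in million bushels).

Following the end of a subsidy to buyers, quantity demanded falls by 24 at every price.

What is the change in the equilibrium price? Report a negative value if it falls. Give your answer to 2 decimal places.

Before the shock: 108 - 5P = 3P - 4 ⇒ 112 = 8P ⇒ P = 14, q = 38.
The shock moves the curves to qd = 84 - 5P and qs = 3P - 4.
Equate the new curves: 84 - 5P = 3P - 4, giving 88 = 8P, P = 11, q = 29.
ΔP = 11 − 14 = -3.00.

-3.00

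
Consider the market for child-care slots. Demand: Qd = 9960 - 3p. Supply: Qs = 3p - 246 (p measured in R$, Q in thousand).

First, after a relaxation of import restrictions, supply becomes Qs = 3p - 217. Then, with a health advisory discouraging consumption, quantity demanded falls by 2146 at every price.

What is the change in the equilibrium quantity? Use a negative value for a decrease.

-1058.5

Before the shock: 9960 - 3p = 3p - 246 ⇒ 10206 = 6p ⇒ p = 1701, Q = 4857.
The shock moves the curves to Qd = 7814 - 3p and Qs = 3p - 217.
Setting them equal: 7814 - 3p = 3p - 217 → 8031 = 6p, so p = 1338.5 and Q = 3798.5.
ΔQ = 3798.5 − 4857 = -1058.5.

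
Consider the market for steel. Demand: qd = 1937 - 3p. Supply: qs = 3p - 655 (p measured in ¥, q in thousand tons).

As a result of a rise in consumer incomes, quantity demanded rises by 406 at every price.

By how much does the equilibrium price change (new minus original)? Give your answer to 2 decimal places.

Original equilibrium: 1937 - 3p = 3p - 655 gives 2592 = 6p, so p = 432 and q = 641.
After the shift, demand is qd = 2343 - 3p and supply is qs = 3p - 655.
Equate the new curves: 2343 - 3p = 3p - 655, giving 2998 = 6p, p = 1499/3 ≈ 499.6667, q = 844.
Δp = 499.6667 − 432 = +67.67.

+67.67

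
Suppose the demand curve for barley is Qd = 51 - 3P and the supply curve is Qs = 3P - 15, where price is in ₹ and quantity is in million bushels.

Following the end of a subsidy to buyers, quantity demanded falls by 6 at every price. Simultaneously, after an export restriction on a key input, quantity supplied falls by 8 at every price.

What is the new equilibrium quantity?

Before the shock: 51 - 3P = 3P - 15 ⇒ 66 = 6P ⇒ P = 11, Q = 18.
The new curves are Qd = 45 - 3P (demand) and Qs = 3P - 23 (supply).
Setting them equal: 45 - 3P = 3P - 23 → 68 = 6P, so P = 34/3 ≈ 11.3333 and Q = 11.

11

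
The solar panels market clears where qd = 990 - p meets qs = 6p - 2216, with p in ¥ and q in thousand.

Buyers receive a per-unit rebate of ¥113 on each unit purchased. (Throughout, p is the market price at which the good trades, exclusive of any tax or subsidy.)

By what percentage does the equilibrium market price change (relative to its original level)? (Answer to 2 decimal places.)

+3.52

Before the shock: 990 - p = 6p - 2216 ⇒ 3206 = 7p ⇒ p = 458, q = 532.
Since buyers' out-of-pocket price is the market price minus the rebate, the effective demand curve becomes qd = 1103 - p.
Clearing the new market: 1103 - p = 6p - 2216, so p = 3319/7 ≈ 474.1429 and q = 4402/7 ≈ 628.8571.
%Δp = (474.1429 − 458) / 458 × 100 = +3.52%.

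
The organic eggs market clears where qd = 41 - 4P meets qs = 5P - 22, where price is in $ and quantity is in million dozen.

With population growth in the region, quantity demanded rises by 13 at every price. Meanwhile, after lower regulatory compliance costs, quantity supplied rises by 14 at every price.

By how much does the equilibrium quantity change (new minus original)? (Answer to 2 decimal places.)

Solve the original market: 41 - 4P = 5P - 22, hence P = 7 and q = 13.
The shock moves the curves to qd = 54 - 4P and qs = 5P - 8.
New equilibrium: 54 - 4P = 5P - 8 ⇒ 62 = 9P ⇒ P = 62/9 ≈ 6.8889, q = 238/9 ≈ 26.4444.
Δq = 26.4444 − 13 = +13.44.

+13.44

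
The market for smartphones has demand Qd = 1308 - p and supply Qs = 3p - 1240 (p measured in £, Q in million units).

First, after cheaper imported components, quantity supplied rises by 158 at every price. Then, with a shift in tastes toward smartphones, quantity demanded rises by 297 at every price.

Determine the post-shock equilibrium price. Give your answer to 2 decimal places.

671.75

Before the shock: 1308 - p = 3p - 1240 ⇒ 2548 = 4p ⇒ p = 637, Q = 671.
The new curves are Qd = 1605 - p (demand) and Qs = 3p - 1082 (supply).
New equilibrium: 1605 - p = 3p - 1082 ⇒ 2687 = 4p ⇒ p = 671.75, Q = 933.25.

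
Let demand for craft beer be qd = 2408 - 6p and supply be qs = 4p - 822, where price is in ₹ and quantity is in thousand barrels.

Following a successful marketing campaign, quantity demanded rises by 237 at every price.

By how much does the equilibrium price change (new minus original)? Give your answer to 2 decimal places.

Solve the original market: 2408 - 6p = 4p - 822, hence p = 323 and q = 470.
The new curves are qd = 2645 - 6p (demand) and qs = 4p - 822 (supply).
Setting them equal: 2645 - 6p = 4p - 822 → 3467 = 10p, so p = 346.7 and q = 564.8.
Δp = 346.7 − 323 = +23.70.

+23.70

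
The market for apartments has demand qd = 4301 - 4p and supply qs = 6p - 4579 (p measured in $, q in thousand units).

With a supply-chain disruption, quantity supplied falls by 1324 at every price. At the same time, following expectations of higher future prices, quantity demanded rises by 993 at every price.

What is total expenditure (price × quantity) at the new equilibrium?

912779.44

Initially, 4301 - 4p = 6p - 4579, so 8880 = 10p and p = 888, q = 749.
With the change applied: demand qd = 5294 - 4p, supply qs = 6p - 5903.
Equate the new curves: 5294 - 4p = 6p - 5903, giving 11197 = 10p, p = 1119.7, q = 815.2.
New expenditure = 1119.7 × 815.2 = 912779.44.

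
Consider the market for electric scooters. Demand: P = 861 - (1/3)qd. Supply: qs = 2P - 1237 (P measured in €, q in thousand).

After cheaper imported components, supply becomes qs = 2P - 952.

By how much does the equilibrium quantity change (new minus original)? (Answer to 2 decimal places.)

+171.00

Solve the original market: 2583 - 3P = 2P - 1237, hence P = 764 and q = 291.
The shock moves the curves to qd = 2583 - 3P and qs = 2P - 952.
Clearing the new market: 2583 - 3P = 2P - 952, so P = 707 and q = 462.
Δq = 462 − 291 = +171.00.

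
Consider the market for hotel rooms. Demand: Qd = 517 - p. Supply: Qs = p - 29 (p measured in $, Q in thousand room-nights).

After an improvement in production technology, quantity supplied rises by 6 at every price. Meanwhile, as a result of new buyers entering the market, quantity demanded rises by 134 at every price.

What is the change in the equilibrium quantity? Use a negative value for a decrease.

+70

Solve the original market: 517 - p = p - 29, hence p = 273 and Q = 244.
The shock moves the curves to Qd = 651 - p and Qs = p - 23.
Equate the new curves: 651 - p = p - 23, giving 674 = 2p, p = 337, Q = 314.
ΔQ = 314 − 244 = +70.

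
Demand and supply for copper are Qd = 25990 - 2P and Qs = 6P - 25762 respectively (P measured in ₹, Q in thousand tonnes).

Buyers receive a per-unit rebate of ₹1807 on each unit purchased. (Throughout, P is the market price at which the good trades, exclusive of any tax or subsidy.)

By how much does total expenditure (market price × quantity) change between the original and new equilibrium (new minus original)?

+24654933.875

Initially, 25990 - 2P = 6P - 25762, so 51752 = 8P and P = 6469, Q = 13052.
Since buyers' out-of-pocket price is the market price minus the rebate, the effective demand curve becomes Qd = 29604 - 2P.
New equilibrium: 29604 - 2P = 6P - 25762 ⇒ 55366 = 8P ⇒ P = 6920.75, Q = 15762.5.
Expenditure moves from 6469×13052 = 84433388 to 6920.75×15762.5 = 109088321.875; change = +24654933.875.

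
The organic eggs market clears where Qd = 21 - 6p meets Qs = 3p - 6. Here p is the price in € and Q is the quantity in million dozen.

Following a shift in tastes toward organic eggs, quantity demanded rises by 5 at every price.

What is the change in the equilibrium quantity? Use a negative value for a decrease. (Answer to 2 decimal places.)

+1.67

Original equilibrium: 21 - 6p = 3p - 6 gives 27 = 9p, so p = 3 and Q = 3.
The shock moves the curves to Qd = 26 - 6p and Qs = 3p - 6.
Clearing the new market: 26 - 6p = 3p - 6, so p = 32/9 ≈ 3.5556 and Q = 14/3 ≈ 4.6667.
ΔQ = 4.6667 − 3 = +1.67.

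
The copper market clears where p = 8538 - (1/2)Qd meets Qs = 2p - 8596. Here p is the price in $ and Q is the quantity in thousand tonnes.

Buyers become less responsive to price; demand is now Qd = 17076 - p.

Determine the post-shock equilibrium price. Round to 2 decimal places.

8557.33

Before the shock: 17076 - 2p = 2p - 8596 ⇒ 25672 = 4p ⇒ p = 6418, Q = 4240.
After the shift, demand is Qd = 17076 - p and supply is Qs = 2p - 8596.
Clearing the new market: 17076 - p = 2p - 8596, so p = 25672/3 ≈ 8557.3333 and Q = 25556/3 ≈ 8518.6667.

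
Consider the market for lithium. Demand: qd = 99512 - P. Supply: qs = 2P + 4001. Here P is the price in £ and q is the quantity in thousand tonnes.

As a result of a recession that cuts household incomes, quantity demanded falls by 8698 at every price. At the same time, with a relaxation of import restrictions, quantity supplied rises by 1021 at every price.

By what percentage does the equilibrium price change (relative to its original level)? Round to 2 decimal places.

Original equilibrium: 99512 - P = 2P + 4001 gives 95511 = 3P, so P = 31837 and q = 67675.
The new curves are qd = 90814 - P (demand) and qs = 2P + 5022 (supply).
Clearing the new market: 90814 - P = 2P + 5022, so P = 85792/3 ≈ 28597.3333 and q = 186650/3 ≈ 62216.6667.
%ΔP = (28597.3333 − 31837) / 31837 × 100 = -10.18%.

-10.18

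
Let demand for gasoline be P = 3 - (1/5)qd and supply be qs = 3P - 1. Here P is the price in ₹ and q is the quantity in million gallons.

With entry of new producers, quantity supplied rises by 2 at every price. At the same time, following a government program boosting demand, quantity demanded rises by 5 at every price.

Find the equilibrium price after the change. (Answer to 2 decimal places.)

2.38

Initially, 15 - 5P = 3P - 1, so 16 = 8P and P = 2, q = 5.
With the change applied: demand qd = 20 - 5P, supply qs = 3P + 1.
Setting them equal: 20 - 5P = 3P + 1 → 19 = 8P, so P = 2.375 and q = 8.125.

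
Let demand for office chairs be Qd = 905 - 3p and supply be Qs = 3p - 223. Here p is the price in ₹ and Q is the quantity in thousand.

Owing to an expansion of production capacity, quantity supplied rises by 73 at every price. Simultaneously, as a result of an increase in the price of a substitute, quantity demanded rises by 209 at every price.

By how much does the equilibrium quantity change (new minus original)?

Original equilibrium: 905 - 3p = 3p - 223 gives 1128 = 6p, so p = 188 and Q = 341.
The shock moves the curves to Qd = 1114 - 3p and Qs = 3p - 150.
Setting them equal: 1114 - 3p = 3p - 150 → 1264 = 6p, so p = 632/3 ≈ 210.6667 and Q = 482.
ΔQ = 482 − 341 = +141.

+141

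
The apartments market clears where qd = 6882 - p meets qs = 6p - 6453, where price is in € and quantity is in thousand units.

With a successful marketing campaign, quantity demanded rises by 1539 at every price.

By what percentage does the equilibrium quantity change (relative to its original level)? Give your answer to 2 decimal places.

+26.50

Initially, 6882 - p = 6p - 6453, so 13335 = 7p and p = 1905, q = 4977.
With the change applied: demand qd = 8421 - p, supply qs = 6p - 6453.
Setting them equal: 8421 - p = 6p - 6453 → 14874 = 7p, so p = 14874/7 ≈ 2124.8571 and q = 44073/7 ≈ 6296.1429.
%Δq = (6296.1429 − 4977) / 4977 × 100 = +26.50%.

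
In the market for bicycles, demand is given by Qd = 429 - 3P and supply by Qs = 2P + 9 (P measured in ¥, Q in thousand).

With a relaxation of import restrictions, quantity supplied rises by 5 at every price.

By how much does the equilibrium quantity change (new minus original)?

Solve the original market: 429 - 3P = 2P + 9, hence P = 84 and Q = 177.
After the shift, demand is Qd = 429 - 3P and supply is Qs = 2P + 14.
New equilibrium: 429 - 3P = 2P + 14 ⇒ 415 = 5P ⇒ P = 83, Q = 180.
ΔQ = 180 − 177 = +3.

+3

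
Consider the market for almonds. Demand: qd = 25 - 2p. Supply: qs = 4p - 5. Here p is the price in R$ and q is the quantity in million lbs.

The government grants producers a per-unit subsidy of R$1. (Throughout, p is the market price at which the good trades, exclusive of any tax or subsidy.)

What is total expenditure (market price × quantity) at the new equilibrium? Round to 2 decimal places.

Before the shock: 25 - 2p = 4p - 5 ⇒ 30 = 6p ⇒ p = 5, q = 15.
Since sellers receive the price plus the subsidy, the effective supply curve becomes qs = 4p - 1.
Setting them equal: 25 - 2p = 4p - 1 → 26 = 6p, so p = 13/3 ≈ 4.3333 and q = 49/3 ≈ 16.3333.
New expenditure = 4.3333 × 16.3333 = 70.78.

70.78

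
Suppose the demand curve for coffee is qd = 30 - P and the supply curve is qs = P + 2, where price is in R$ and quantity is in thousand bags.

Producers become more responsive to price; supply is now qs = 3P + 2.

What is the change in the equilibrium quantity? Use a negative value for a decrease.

Original equilibrium: 30 - P = P + 2 gives 28 = 2P, so P = 14 and q = 16.
The shock moves the curves to qd = 30 - P and qs = 3P + 2.
Setting them equal: 30 - P = 3P + 2 → 28 = 4P, so P = 7 and q = 23.
Δq = 23 − 16 = +7.

+7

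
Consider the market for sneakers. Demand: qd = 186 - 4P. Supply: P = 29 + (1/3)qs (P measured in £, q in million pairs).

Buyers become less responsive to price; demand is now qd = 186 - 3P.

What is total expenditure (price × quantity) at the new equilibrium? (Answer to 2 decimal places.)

Initially, 186 - 4P = 3P - 87, so 273 = 7P and P = 39, q = 30.
With the change applied: demand qd = 186 - 3P, supply qs = 3P - 87.
Setting them equal: 186 - 3P = 3P - 87 → 273 = 6P, so P = 45.5 and q = 49.5.
New expenditure = 45.5 × 49.5 = 2252.25.

2252.25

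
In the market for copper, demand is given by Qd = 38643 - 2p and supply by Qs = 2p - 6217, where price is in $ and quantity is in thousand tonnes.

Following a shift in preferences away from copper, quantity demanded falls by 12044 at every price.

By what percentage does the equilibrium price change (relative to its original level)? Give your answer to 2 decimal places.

Initially, 38643 - 2p = 2p - 6217, so 44860 = 4p and p = 11215, Q = 16213.
The new curves are Qd = 26599 - 2p (demand) and Qs = 2p - 6217 (supply).
Clearing the new market: 26599 - 2p = 2p - 6217, so p = 8204 and Q = 10191.
%Δp = (8204 − 11215) / 11215 × 100 = -26.85%.

-26.85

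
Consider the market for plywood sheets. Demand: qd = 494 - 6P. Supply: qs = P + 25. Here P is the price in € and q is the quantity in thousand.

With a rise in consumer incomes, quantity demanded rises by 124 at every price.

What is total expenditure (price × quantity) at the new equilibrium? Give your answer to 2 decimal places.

9294.37

Solve the original market: 494 - 6P = P + 25, hence P = 67 and q = 92.
The shock moves the curves to qd = 618 - 6P and qs = P + 25.
Setting them equal: 618 - 6P = P + 25 → 593 = 7P, so P = 593/7 ≈ 84.7143 and q = 768/7 ≈ 109.7143.
New expenditure = 84.7143 × 109.7143 = 9294.37.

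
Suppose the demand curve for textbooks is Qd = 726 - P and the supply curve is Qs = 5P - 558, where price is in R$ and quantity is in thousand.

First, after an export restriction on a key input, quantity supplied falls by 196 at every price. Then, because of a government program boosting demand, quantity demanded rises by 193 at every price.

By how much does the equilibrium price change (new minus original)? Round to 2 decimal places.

Before the shock: 726 - P = 5P - 558 ⇒ 1284 = 6P ⇒ P = 214, Q = 512.
With the change applied: demand Qd = 919 - P, supply Qs = 5P - 754.
Setting them equal: 919 - P = 5P - 754 → 1673 = 6P, so P = 1673/6 ≈ 278.8333 and Q = 3841/6 ≈ 640.1667.
ΔP = 278.8333 − 214 = +64.83.

+64.83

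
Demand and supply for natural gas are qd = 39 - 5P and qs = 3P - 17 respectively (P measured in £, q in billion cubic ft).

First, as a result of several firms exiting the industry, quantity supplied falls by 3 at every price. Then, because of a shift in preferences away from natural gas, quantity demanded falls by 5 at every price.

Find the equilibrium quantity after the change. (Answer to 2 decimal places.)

0.25

Initially, 39 - 5P = 3P - 17, so 56 = 8P and P = 7, q = 4.
The shock moves the curves to qd = 34 - 5P and qs = 3P - 20.
Clearing the new market: 34 - 5P = 3P - 20, so P = 6.75 and q = 0.25.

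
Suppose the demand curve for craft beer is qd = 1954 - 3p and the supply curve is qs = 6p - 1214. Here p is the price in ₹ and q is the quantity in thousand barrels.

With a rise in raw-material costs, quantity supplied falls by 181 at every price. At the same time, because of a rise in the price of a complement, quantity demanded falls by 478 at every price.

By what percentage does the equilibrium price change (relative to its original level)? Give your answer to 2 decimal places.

Initially, 1954 - 3p = 6p - 1214, so 3168 = 9p and p = 352, q = 898.
The shock moves the curves to qd = 1476 - 3p and qs = 6p - 1395.
Equate the new curves: 1476 - 3p = 6p - 1395, giving 2871 = 9p, p = 319, q = 519.
%Δp = (319 − 352) / 352 × 100 = -9.38%.

-9.38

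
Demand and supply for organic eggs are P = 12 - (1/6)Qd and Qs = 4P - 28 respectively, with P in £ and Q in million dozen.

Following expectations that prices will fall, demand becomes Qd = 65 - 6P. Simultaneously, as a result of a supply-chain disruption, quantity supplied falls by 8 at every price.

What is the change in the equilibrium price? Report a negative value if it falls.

+0.1

Initially, 72 - 6P = 4P - 28, so 100 = 10P and P = 10, Q = 12.
The shock moves the curves to Qd = 65 - 6P and Qs = 4P - 36.
New equilibrium: 65 - 6P = 4P - 36 ⇒ 101 = 10P ⇒ P = 10.1, Q = 4.4.
ΔP = 10.1 − 10 = +0.1.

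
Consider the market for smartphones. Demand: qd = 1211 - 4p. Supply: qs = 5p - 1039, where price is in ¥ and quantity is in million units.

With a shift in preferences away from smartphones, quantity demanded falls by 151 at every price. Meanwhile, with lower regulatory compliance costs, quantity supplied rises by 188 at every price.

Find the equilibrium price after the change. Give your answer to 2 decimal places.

Initially, 1211 - 4p = 5p - 1039, so 2250 = 9p and p = 250, q = 211.
After the shift, demand is qd = 1060 - 4p and supply is qs = 5p - 851.
New equilibrium: 1060 - 4p = 5p - 851 ⇒ 1911 = 9p ⇒ p = 637/3 ≈ 212.3333, q = 632/3 ≈ 210.6667.

212.33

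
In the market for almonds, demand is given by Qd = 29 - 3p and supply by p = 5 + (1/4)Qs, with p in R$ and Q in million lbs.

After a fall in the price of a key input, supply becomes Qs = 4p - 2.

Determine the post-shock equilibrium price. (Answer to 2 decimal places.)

4.43

Solve the original market: 29 - 3p = 4p - 20, hence p = 7 and Q = 8.
After the shift, demand is Qd = 29 - 3p and supply is Qs = 4p - 2.
Clearing the new market: 29 - 3p = 4p - 2, so p = 31/7 ≈ 4.4286 and Q = 110/7 ≈ 15.7143.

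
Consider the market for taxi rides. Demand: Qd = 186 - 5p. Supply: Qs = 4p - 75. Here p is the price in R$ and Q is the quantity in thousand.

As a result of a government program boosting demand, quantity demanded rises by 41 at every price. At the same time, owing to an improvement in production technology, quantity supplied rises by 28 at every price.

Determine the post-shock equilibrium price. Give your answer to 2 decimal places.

30.44

Before the shock: 186 - 5p = 4p - 75 ⇒ 261 = 9p ⇒ p = 29, Q = 41.
After the shift, demand is Qd = 227 - 5p and supply is Qs = 4p - 47.
Setting them equal: 227 - 5p = 4p - 47 → 274 = 9p, so p = 274/9 ≈ 30.4444 and Q = 673/9 ≈ 74.7778.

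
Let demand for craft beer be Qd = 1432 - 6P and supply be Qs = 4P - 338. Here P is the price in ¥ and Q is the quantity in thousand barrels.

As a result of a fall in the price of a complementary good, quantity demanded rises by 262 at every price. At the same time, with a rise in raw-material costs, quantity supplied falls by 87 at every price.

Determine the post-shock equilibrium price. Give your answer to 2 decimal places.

Initially, 1432 - 6P = 4P - 338, so 1770 = 10P and P = 177, Q = 370.
After the shift, demand is Qd = 1694 - 6P and supply is Qs = 4P - 425.
Setting them equal: 1694 - 6P = 4P - 425 → 2119 = 10P, so P = 211.9 and Q = 422.6.

211.90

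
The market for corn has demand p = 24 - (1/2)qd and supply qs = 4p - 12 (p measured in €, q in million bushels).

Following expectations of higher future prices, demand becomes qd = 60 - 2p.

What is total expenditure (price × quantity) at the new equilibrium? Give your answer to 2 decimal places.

Original equilibrium: 48 - 2p = 4p - 12 gives 60 = 6p, so p = 10 and q = 28.
The new curves are qd = 60 - 2p (demand) and qs = 4p - 12 (supply).
Clearing the new market: 60 - 2p = 4p - 12, so p = 12 and q = 36.
New expenditure = 12 × 36 = 432.00.

432.00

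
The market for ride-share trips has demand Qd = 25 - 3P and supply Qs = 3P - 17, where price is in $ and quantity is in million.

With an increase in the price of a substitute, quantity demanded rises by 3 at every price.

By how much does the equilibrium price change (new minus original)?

Before the shock: 25 - 3P = 3P - 17 ⇒ 42 = 6P ⇒ P = 7, Q = 4.
With the change applied: demand Qd = 28 - 3P, supply Qs = 3P - 17.
New equilibrium: 28 - 3P = 3P - 17 ⇒ 45 = 6P ⇒ P = 7.5, Q = 5.5.
ΔP = 7.5 − 7 = +0.5.

+0.5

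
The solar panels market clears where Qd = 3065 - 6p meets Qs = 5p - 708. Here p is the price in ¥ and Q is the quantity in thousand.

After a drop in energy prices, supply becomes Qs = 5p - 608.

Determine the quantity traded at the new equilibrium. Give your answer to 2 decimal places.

1061.55

Before the shock: 3065 - 6p = 5p - 708 ⇒ 3773 = 11p ⇒ p = 343, Q = 1007.
With the change applied: demand Qd = 3065 - 6p, supply Qs = 5p - 608.
Setting them equal: 3065 - 6p = 5p - 608 → 3673 = 11p, so p = 3673/11 ≈ 333.9091 and Q = 11677/11 ≈ 1061.5455.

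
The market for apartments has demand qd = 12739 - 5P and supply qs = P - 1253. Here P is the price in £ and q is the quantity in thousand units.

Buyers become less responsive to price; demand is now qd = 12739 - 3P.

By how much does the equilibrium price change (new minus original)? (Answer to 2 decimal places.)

+1166.00

Solve the original market: 12739 - 5P = P - 1253, hence P = 2332 and q = 1079.
With the change applied: demand qd = 12739 - 3P, supply qs = P - 1253.
New equilibrium: 12739 - 3P = P - 1253 ⇒ 13992 = 4P ⇒ P = 3498, q = 2245.
ΔP = 3498 − 2332 = +1166.00.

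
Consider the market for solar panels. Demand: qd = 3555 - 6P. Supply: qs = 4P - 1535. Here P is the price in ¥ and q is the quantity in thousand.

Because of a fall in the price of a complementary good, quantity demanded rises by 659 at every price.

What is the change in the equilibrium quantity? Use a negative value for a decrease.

Initially, 3555 - 6P = 4P - 1535, so 5090 = 10P and P = 509, q = 501.
The new curves are qd = 4214 - 6P (demand) and qs = 4P - 1535 (supply).
New equilibrium: 4214 - 6P = 4P - 1535 ⇒ 5749 = 10P ⇒ P = 574.9, q = 764.6.
Δq = 764.6 − 501 = +263.6.

+263.6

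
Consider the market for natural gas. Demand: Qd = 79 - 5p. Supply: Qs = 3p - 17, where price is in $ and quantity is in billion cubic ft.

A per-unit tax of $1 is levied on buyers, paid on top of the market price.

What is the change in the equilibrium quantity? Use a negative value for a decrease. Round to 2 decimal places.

Initially, 79 - 5p = 3p - 17, so 96 = 8p and p = 12, Q = 19.
Since buyers pay the price plus the tax, the effective demand curve becomes Qd = 74 - 5p.
Clearing the new market: 74 - 5p = 3p - 17, so p = 11.375 and Q = 17.125.
ΔQ = 17.125 − 19 = -1.88.

-1.88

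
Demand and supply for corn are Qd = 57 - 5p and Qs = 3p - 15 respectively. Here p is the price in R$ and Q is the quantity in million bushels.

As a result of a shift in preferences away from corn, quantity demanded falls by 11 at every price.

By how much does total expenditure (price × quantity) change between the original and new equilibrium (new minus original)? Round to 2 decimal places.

Original equilibrium: 57 - 5p = 3p - 15 gives 72 = 8p, so p = 9 and Q = 12.
After the shift, demand is Qd = 46 - 5p and supply is Qs = 3p - 15.
Setting them equal: 46 - 5p = 3p - 15 → 61 = 8p, so p = 7.625 and Q = 7.875.
Expenditure moves from 9×12 = 108 to 7.625×7.875 = 60.046875; change = -47.95.

-47.95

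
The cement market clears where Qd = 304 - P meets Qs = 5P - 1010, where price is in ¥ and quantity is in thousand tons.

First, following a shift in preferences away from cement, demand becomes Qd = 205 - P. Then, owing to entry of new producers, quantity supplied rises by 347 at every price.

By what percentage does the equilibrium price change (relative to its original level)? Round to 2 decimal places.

Initially, 304 - P = 5P - 1010, so 1314 = 6P and P = 219, Q = 85.
The shock moves the curves to Qd = 205 - P and Qs = 5P - 663.
Clearing the new market: 205 - P = 5P - 663, so P = 434/3 ≈ 144.6667 and Q = 181/3 ≈ 60.3333.
%ΔP = (144.6667 − 219) / 219 × 100 = -33.94%.

-33.94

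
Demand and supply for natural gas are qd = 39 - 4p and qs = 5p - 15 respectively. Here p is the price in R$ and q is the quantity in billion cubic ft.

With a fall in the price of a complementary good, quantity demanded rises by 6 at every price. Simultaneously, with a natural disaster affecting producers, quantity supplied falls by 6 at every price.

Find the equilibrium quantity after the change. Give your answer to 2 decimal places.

Original equilibrium: 39 - 4p = 5p - 15 gives 54 = 9p, so p = 6 and q = 15.
After the shift, demand is qd = 45 - 4p and supply is qs = 5p - 21.
Clearing the new market: 45 - 4p = 5p - 21, so p = 22/3 ≈ 7.3333 and q = 47/3 ≈ 15.6667.

15.67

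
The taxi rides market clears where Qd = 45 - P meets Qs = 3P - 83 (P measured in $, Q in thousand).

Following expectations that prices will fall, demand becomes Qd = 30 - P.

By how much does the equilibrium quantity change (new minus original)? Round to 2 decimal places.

Initially, 45 - P = 3P - 83, so 128 = 4P and P = 32, Q = 13.
After the shift, demand is Qd = 30 - P and supply is Qs = 3P - 83.
New equilibrium: 30 - P = 3P - 83 ⇒ 113 = 4P ⇒ P = 28.25, Q = 1.75.
ΔQ = 1.75 − 13 = -11.25.

-11.25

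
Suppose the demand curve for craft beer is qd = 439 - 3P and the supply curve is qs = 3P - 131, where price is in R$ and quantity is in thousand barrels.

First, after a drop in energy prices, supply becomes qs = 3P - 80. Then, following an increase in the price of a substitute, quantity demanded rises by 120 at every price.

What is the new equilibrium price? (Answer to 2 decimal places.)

106.50

Original equilibrium: 439 - 3P = 3P - 131 gives 570 = 6P, so P = 95 and q = 154.
The shock moves the curves to qd = 559 - 3P and qs = 3P - 80.
Clearing the new market: 559 - 3P = 3P - 80, so P = 106.5 and q = 239.5.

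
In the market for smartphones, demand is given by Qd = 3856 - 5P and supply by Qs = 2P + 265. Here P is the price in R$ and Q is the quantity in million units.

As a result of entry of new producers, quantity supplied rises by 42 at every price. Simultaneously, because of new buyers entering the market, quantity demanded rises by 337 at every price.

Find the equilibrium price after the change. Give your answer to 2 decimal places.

555.14

Before the shock: 3856 - 5P = 2P + 265 ⇒ 3591 = 7P ⇒ P = 513, Q = 1291.
The shock moves the curves to Qd = 4193 - 5P and Qs = 2P + 307.
Setting them equal: 4193 - 5P = 2P + 307 → 3886 = 7P, so P = 3886/7 ≈ 555.1429 and Q = 9921/7 ≈ 1417.2857.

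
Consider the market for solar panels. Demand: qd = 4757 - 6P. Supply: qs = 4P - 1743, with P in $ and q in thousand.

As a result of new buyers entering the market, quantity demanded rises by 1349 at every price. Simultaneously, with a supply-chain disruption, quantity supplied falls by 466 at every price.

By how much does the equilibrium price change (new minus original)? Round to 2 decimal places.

Solve the original market: 4757 - 6P = 4P - 1743, hence P = 650 and q = 857.
With the change applied: demand qd = 6106 - 6P, supply qs = 4P - 2209.
New equilibrium: 6106 - 6P = 4P - 2209 ⇒ 8315 = 10P ⇒ P = 831.5, q = 1117.
ΔP = 831.5 − 650 = +181.50.

+181.50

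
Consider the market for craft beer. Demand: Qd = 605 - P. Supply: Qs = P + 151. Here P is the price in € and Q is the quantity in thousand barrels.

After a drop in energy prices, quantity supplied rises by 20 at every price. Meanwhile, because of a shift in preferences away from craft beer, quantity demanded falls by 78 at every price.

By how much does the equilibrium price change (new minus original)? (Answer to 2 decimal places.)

Solve the original market: 605 - P = P + 151, hence P = 227 and Q = 378.
The new curves are Qd = 527 - P (demand) and Qs = P + 171 (supply).
New equilibrium: 527 - P = P + 171 ⇒ 356 = 2P ⇒ P = 178, Q = 349.
ΔP = 178 − 227 = -49.00.

-49.00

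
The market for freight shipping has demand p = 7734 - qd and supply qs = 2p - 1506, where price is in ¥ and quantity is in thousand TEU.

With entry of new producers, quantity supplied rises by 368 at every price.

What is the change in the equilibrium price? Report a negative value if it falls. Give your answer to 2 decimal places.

-122.67

Initially, 7734 - p = 2p - 1506, so 9240 = 3p and p = 3080, q = 4654.
With the change applied: demand qd = 7734 - p, supply qs = 2p - 1138.
Equate the new curves: 7734 - p = 2p - 1138, giving 8872 = 3p, p = 8872/3 ≈ 2957.3333, q = 14330/3 ≈ 4776.6667.
Δp = 2957.3333 − 3080 = -122.67.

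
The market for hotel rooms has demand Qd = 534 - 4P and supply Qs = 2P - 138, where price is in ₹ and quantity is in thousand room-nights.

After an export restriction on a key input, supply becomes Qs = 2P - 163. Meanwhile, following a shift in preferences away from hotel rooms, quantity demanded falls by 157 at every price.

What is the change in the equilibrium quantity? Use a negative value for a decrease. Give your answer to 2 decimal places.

Original equilibrium: 534 - 4P = 2P - 138 gives 672 = 6P, so P = 112 and Q = 86.
The shock moves the curves to Qd = 377 - 4P and Qs = 2P - 163.
Setting them equal: 377 - 4P = 2P - 163 → 540 = 6P, so P = 90 and Q = 17.
ΔQ = 17 − 86 = -69.00.

-69.00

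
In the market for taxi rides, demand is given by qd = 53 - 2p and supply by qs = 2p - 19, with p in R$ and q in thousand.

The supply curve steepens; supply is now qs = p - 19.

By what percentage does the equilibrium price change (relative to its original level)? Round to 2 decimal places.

Initially, 53 - 2p = 2p - 19, so 72 = 4p and p = 18, q = 17.
After the shift, demand is qd = 53 - 2p and supply is qs = p - 19.
Equate the new curves: 53 - 2p = p - 19, giving 72 = 3p, p = 24, q = 5.
%Δp = (24 − 18) / 18 × 100 = +33.33%.

+33.33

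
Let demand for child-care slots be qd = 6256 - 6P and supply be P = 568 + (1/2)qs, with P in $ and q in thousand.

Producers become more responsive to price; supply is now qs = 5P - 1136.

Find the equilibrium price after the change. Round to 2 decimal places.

672.00

Solve the original market: 6256 - 6P = 2P - 1136, hence P = 924 and q = 712.
After the shift, demand is qd = 6256 - 6P and supply is qs = 5P - 1136.
New equilibrium: 6256 - 6P = 5P - 1136 ⇒ 7392 = 11P ⇒ P = 672, q = 2224.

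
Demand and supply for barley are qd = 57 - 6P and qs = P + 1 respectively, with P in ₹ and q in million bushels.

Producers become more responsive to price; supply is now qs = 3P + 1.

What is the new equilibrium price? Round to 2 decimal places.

6.22

Original equilibrium: 57 - 6P = P + 1 gives 56 = 7P, so P = 8 and q = 9.
With the change applied: demand qd = 57 - 6P, supply qs = 3P + 1.
New equilibrium: 57 - 6P = 3P + 1 ⇒ 56 = 9P ⇒ P = 56/9 ≈ 6.2222, q = 59/3 ≈ 19.6667.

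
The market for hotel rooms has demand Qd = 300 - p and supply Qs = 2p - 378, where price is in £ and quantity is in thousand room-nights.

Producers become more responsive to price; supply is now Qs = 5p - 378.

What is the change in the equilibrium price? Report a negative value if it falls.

-113

Original equilibrium: 300 - p = 2p - 378 gives 678 = 3p, so p = 226 and Q = 74.
The new curves are Qd = 300 - p (demand) and Qs = 5p - 378 (supply).
Setting them equal: 300 - p = 5p - 378 → 678 = 6p, so p = 113 and Q = 187.
Δp = 113 − 226 = -113.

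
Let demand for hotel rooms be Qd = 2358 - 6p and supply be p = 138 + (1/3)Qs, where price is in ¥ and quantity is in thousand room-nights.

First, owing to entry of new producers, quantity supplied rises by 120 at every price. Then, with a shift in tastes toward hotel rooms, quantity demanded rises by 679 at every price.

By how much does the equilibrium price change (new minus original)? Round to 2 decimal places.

Before the shock: 2358 - 6p = 3p - 414 ⇒ 2772 = 9p ⇒ p = 308, Q = 510.
The shock moves the curves to Qd = 3037 - 6p and Qs = 3p - 294.
Setting them equal: 3037 - 6p = 3p - 294 → 3331 = 9p, so p = 3331/9 ≈ 370.1111 and Q = 2449/3 ≈ 816.3333.
Δp = 370.1111 − 308 = +62.11.

+62.11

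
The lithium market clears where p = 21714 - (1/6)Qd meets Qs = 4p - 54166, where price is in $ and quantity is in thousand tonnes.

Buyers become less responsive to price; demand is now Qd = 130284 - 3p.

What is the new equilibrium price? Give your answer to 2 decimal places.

Original equilibrium: 130284 - 6p = 4p - 54166 gives 184450 = 10p, so p = 18445 and Q = 19614.
The shock moves the curves to Qd = 130284 - 3p and Qs = 4p - 54166.
Setting them equal: 130284 - 3p = 4p - 54166 → 184450 = 7p, so p = 26350 and Q = 51234.

26350.00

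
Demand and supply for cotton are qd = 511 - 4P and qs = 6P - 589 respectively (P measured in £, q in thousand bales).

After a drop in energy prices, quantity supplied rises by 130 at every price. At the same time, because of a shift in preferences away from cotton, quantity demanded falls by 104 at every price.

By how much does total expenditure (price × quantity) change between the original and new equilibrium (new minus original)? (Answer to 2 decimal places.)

Initially, 511 - 4P = 6P - 589, so 1100 = 10P and P = 110, q = 71.
The shock moves the curves to qd = 407 - 4P and qs = 6P - 459.
Setting them equal: 407 - 4P = 6P - 459 → 866 = 10P, so P = 86.6 and q = 60.6.
Expenditure moves from 110×71 = 7810 to 86.6×60.6 = 5247.96; change = -2562.04.

-2562.04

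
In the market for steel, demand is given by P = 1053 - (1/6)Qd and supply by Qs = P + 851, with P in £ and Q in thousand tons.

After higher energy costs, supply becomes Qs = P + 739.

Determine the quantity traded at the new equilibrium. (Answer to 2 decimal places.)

Solve the original market: 6318 - 6P = P + 851, hence P = 781 and Q = 1632.
With the change applied: demand Qd = 6318 - 6P, supply Qs = P + 739.
Clearing the new market: 6318 - 6P = P + 739, so P = 797 and Q = 1536.

1536.00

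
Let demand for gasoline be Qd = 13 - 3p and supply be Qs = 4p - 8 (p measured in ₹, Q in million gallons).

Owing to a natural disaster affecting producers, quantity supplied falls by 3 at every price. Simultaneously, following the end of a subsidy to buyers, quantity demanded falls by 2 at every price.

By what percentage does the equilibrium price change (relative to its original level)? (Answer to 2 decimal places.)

Before the shock: 13 - 3p = 4p - 8 ⇒ 21 = 7p ⇒ p = 3, Q = 4.
After the shift, demand is Qd = 11 - 3p and supply is Qs = 4p - 11.
New equilibrium: 11 - 3p = 4p - 11 ⇒ 22 = 7p ⇒ p = 22/7 ≈ 3.1429, Q = 11/7 ≈ 1.5714.
%Δp = (3.1429 − 3) / 3 × 100 = +4.76%.

+4.76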